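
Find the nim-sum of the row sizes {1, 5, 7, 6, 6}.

3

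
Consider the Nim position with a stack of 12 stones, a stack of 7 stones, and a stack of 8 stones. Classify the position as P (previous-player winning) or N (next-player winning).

In binary:
  1100  (12)
  0111  (7)
  1000  (8)
  ----
  0011  (3)
The nim-sum is 3 ≠ 0, so this is an N-position: the player to move can win.

N-position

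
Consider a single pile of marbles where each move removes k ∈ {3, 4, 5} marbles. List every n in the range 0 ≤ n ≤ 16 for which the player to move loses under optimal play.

Compute g(0), g(1), … for moves {3, 4, 5}:
k:     0  1  2  3  4  5  6  7  8  9 10 11 12 13 14 15 16
g(k):  0  0  0  1  1  1  2  2  0  0  0  1  1  1  2  2  0
The P-positions (g = 0) in 0..16 are 0, 1, 2, 8, 9, 10, 16.

0, 1, 2, 8, 9, 10, 16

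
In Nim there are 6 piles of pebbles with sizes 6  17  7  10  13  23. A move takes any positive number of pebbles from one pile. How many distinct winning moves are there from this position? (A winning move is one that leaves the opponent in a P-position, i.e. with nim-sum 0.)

Compute the nim-sum pairwise:
6 ⊕ 17 = 23
23 ⊕ 7 = 16
16 ⊕ 10 = 26
26 ⊕ 13 = 23
23 ⊕ 23 = 0
The nim-sum is already 0, so every move leaves a nonzero nim-sum — there are no winning moves.

0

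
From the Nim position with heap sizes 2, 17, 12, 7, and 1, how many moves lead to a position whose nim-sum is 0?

1

Nim-sum: 2 ^ 17 ^ 12 ^ 7 ^ 1 = 25.
The overall nim-sum is X = 25. A heap of size p has a winning move iff p XOR X < p (reduce it to p XOR X).
  2: 2 XOR 25 = 27 ≥ 2 — no move.
  17: 17 XOR 25 = 8 < 17 — winning move (to 8).
  12: 12 XOR 25 = 21 ≥ 12 — no move.
  7: 7 XOR 25 = 30 ≥ 7 — no move.
  1: 1 XOR 25 = 24 ≥ 1 — no move.
That gives 1 winning move.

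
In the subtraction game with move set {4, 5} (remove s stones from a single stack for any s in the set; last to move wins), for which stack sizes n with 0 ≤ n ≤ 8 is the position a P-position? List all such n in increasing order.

0, 1, 2, 3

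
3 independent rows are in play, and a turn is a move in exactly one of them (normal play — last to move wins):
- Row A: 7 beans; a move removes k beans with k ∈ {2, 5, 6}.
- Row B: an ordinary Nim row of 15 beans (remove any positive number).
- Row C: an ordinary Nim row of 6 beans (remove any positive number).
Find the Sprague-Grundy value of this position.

For row A, compute g(0), g(1), … with moves {2, 5, 6}:
g(0) = mex{} = 0
g(1) = mex{} = 0
g(2) = mex{0} = 1
g(3) = mex{0} = 1
g(4) = mex{1} = 0
g(5) = mex{0,1} = 2
g(6) = mex{0} = 1
g(7) = mex{0,1,2} = 3
So g(7) = 3.
Row B is a plain Nim row of size 15, so its Grundy value is 15.
Row C is a plain Nim row of size 6, so its Grundy value is 6.
The value of a disjunctive sum is the nim-sum of the parts.
Combined value = 3 ⊕ 15 ⊕ 6 = 10.

10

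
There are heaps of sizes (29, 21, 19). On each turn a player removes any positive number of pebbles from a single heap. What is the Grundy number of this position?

27

Compute the nim-sum pairwise:
29 ^ 21 = 8
8 ^ 19 = 27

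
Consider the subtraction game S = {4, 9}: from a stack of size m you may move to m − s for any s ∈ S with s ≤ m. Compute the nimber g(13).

0

Build the Grundy sequence with g(k) = mex{g(k−s) : s ∈ {4, 9}, s ≤ k}:
k:     0  1  2  3  4  5  6  7  8  9 10 11 12 13
g(k):  0  0  0  0  1  1  1  1  0  2  2  2  1  0
So g(13) = 0.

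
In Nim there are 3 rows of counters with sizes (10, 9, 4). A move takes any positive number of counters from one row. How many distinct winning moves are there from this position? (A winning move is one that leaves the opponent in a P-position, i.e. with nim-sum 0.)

1

Nim-sum: 10 ^ 9 ^ 4 = 7.
The overall nim-sum is X = 7. A row of size p has a winning move iff p XOR X < p (reduce it to p XOR X).
  10: 10 XOR 7 = 13 ≥ 10 — no move.
  9: 9 XOR 7 = 14 ≥ 9 — no move.
  4: 4 XOR 7 = 3 < 4 — winning move (to 3).
That gives 1 winning move.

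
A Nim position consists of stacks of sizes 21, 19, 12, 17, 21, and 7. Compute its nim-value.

In binary:
  10101  (21)
  10011  (19)
  01100  (12)
  10001  (17)
  10101  (21)
  00111  (7)
  -----
  01001  (9)

9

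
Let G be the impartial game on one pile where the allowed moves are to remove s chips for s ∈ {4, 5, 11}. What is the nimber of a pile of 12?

3

Grundy values for subtraction set {4, 5, 11}:
k:     0  1  2  3  4  5  6  7  8  9 10 11 12
g(k):  0  0  0  0  1  1  1  1  2  0  0  2  3
So g(12) = 3.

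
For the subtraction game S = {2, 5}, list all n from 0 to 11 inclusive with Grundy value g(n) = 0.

Compute g(0), g(1), … for moves {2, 5}:
k:     0  1  2  3  4  5  6  7  8  9 10 11
g(k):  0  0  1  1  0  2  1  0  0  1  1  0
The P-positions (g = 0) in 0..11 are 0, 1, 4, 7, 8, 11.

0, 1, 4, 7, 8, 11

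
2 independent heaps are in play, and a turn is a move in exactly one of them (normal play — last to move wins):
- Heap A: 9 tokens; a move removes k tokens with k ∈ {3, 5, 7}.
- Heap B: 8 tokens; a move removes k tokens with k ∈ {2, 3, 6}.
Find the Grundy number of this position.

1

Grundy values for heap A (subtraction set {3, 5, 7}):
g(0) = mex{} = 0
g(1) = mex{} = 0
g(2) = mex{} = 0
g(3) = mex{0} = 1
g(4) = mex{0} = 1
g(5) = mex{0} = 1
g(6) = mex{0,1} = 2
g(7) = mex{0,1} = 2
g(8) = mex{0,1} = 2
g(9) = mex{0,1,2} = 3
So g(9) = 3.
Build the Grundy sequence for heap B with g(k) = mex{g(k−s) : s ∈ {2, 3, 6}, s ≤ k}:
k:     0  1  2  3  4  5  6  7  8
g(k):  0  0  1  1  2  0  3  1  2
So g(8) = 2.
The value of a disjunctive sum is the nim-sum of the parts.
Combined value = 3 ⊕ 2 = 1.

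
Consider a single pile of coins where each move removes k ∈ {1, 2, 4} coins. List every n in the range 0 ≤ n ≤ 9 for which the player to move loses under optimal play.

0, 3, 6, 9

Compute g(0), g(1), … for moves {1, 2, 4}:
k:     0  1  2  3  4  5  6  7  8  9
g(k):  0  1  2  0  1  2  0  1  2  0
The P-positions (g = 0) in 0..9 are 0, 3, 6, 9.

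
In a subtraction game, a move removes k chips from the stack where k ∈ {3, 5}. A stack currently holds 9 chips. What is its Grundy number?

0

Grundy values for subtraction set {3, 5}:
k:     0  1  2  3  4  5  6  7  8  9
g(k):  0  0  0  1  1  1  2  2  0  0
So g(9) = 0.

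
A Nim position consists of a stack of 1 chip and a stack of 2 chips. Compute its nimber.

3

Compute the nim-sum pairwise:
1 ⊕ 2 = 3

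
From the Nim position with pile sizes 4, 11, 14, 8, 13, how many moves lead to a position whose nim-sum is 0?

3

Compute the nim-sum pairwise:
4 ^ 11 = 15
15 ^ 14 = 1
1 ^ 8 = 9
9 ^ 13 = 4
The overall nim-sum is X = 4. A pile of size p has a winning move iff p XOR X < p (reduce it to p XOR X).
  4: 4 XOR 4 = 0 < 4 — winning move (to 0).
  11: 11 XOR 4 = 15 ≥ 11 — no move.
  14: 14 XOR 4 = 10 < 14 — winning move (to 10).
  8: 8 XOR 4 = 12 ≥ 8 — no move.
  13: 13 XOR 4 = 9 < 13 — winning move (to 9).
That gives 3 winning moves.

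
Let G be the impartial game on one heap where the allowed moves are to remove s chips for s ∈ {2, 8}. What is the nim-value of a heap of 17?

1

Grundy values for subtraction set {2, 8}:
k:     0  1  2  3  4  5  6  7  8  9 10 11 12 13 14 15 16 17
g(k):  0  0  1  1  0  0  1  1  2  2  0  0  1  1  0  0  1  1
So g(17) = 1.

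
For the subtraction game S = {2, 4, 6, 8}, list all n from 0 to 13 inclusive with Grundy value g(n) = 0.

0, 1, 10, 11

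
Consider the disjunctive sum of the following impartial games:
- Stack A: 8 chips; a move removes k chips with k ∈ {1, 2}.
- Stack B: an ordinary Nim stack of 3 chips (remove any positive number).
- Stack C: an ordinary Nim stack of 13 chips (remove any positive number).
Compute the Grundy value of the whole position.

12

For stack A, compute g(0), g(1), … with moves {1, 2}:
k:     0  1  2  3  4  5  6  7  8
g(k):  0  1  2  0  1  2  0  1  2
So g(8) = 2.
Stack B is a plain Nim stack of size 3, so its Grundy value is 3.
Stack C is a plain Nim stack of size 13, so its Grundy value is 13.
By the Sprague-Grundy theorem, the Grundy value of a sum of independent games is the XOR of the component values.
Combined value = 2 XOR 3 XOR 13 = 12.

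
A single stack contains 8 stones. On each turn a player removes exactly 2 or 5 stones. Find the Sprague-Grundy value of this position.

Compute g(0), g(1), … for moves {2, 5}:
k:     0  1  2  3  4  5  6  7  8
g(k):  0  0  1  1  0  2  1  0  0
So g(8) = 0.

0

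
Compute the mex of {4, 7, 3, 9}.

0

0 is not in the set, so the mex is 0.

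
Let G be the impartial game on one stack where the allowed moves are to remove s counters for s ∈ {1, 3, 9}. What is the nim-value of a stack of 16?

Grundy values for subtraction set {1, 3, 9}:
k:     0  1  2  3  4  5  6  7  8  9 10 11 12 13 14 15 16
g(k):  0  1  0  1  0  1  0  1  0  1  0  1  0  1  0  1  0
So g(16) = 0.

0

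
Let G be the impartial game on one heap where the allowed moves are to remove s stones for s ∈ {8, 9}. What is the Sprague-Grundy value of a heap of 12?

1

Build the Grundy sequence with g(k) = mex{g(k−s) : s ∈ {8, 9}, s ≤ k}:
k:     0  1  2  3  4  5  6  7  8  9 10 11 12
g(k):  0  0  0  0  0  0  0  0  1  1  1  1  1
So g(12) = 1.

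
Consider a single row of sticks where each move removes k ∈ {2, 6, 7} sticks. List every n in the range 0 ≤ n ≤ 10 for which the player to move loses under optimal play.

Build the Grundy sequence with g(k) = mex{g(k−s) : s ∈ {2, 6, 7}, s ≤ k}:
k:     0  1  2  3  4  5  6  7  8  9 10
g(k):  0  0  1  1  0  0  1  1  2  0  3
The P-positions (g = 0) in 0..10 are 0, 1, 4, 5, 9.

0, 1, 4, 5, 9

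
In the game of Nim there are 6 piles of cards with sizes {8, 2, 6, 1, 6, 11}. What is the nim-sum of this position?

0

Compute the nim-sum pairwise:
8 ^ 2 = 10
10 ^ 6 = 12
12 ^ 1 = 13
13 ^ 6 = 11
11 ^ 11 = 0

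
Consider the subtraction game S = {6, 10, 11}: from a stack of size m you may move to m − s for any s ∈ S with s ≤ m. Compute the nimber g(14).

2

Build the Grundy sequence with g(k) = mex{g(k−s) : s ∈ {6, 10, 11}, s ≤ k}:
k:     0  1  2  3  4  5  6  7  8  9 10 11 12 13 14
g(k):  0  0  0  0  0  0  1  1  1  1  1  1  2  2  2
So g(14) = 2.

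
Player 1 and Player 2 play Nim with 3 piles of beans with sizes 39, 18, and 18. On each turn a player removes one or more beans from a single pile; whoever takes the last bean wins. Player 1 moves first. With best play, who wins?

Compute the nim-sum pairwise:
39 ⊕ 18 = 53
53 ⊕ 18 = 39
The nim-sum is 39 ≠ 0, so this is an N-position: the player to move can win; Player 1 has a winning move.

Player 1 wins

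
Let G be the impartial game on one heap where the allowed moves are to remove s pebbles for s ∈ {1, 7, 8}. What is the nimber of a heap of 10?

2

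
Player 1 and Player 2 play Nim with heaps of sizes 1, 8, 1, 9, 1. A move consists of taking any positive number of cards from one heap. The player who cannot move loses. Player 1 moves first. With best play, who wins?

Player 2 wins

Nim-sum: 1 ^ 8 ^ 1 ^ 9 ^ 1 = 0.
The nim-sum is 0, so this is a P-position: the player to move is in a losing position under optimal play; Player 1 is about to move from it and so loses — Player 2 wins.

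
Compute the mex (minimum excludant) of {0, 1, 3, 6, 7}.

The values 0, 1 are all present; 2 is the first non-negative integer missing from the set.

2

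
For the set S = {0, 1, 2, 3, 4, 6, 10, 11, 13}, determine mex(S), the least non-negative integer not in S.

5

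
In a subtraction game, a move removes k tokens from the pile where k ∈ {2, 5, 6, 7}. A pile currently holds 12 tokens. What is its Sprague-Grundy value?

0

Build the Grundy sequence with g(k) = mex{g(k−s) : s ∈ {2, 5, 6, 7}, s ≤ k}:
g(0) = mex{} = 0
g(1) = mex{} = 0
g(2) = mex{0} = 1
g(3) = mex{0} = 1
g(4) = mex{1} = 0
g(5) = mex{0,1} = 2
g(6) = mex{0} = 1
g(7) = mex{0,1,2} = 3
g(8) = mex{0,1} = 2
g(9) = mex{0,1,3} = 2
g(10) = mex{0,1,2} = 3
g(11) = mex{0,1,2} = 3
g(12) = mex{1,2,3} = 0
So g(12) = 0.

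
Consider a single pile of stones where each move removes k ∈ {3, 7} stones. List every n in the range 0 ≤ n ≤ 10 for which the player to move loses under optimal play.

Build the Grundy sequence with g(k) = mex{g(k−s) : s ∈ {3, 7}, s ≤ k}:
k:     0  1  2  3  4  5  6  7  8  9 10
g(k):  0  0  0  1  1  1  0  2  2  1  0
The P-positions (g = 0) in 0..10 are 0, 1, 2, 6, 10.

0, 1, 2, 6, 10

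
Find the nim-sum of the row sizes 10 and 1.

11

Write each in binary and XOR column by column:
  1010  (10)
  0001  (1)
  ----
  1011  (11)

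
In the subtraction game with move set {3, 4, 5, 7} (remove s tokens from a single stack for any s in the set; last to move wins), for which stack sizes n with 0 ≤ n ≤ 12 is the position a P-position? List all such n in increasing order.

0, 1, 2, 10, 11, 12

Grundy values for subtraction set {3, 4, 5, 7}:
g(0) = mex{} = 0
g(1) = mex{} = 0
g(2) = mex{} = 0
g(3) = mex{0} = 1
g(4) = mex{0} = 1
g(5) = mex{0} = 1
g(6) = mex{0,1} = 2
g(7) = mex{0,1} = 2
g(8) = mex{0,1} = 2
g(9) = mex{0,1,2} = 3
g(10) = mex{1,2} = 0
g(11) = mex{1,2} = 0
g(12) = mex{1,2,3} = 0
The P-positions (g = 0) in 0..12 are 0, 1, 2, 10, 11, 12.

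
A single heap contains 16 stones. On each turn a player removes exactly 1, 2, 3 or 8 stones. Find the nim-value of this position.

3

Compute g(0), g(1), … for moves {1, 2, 3, 8}:
k:     0  1  2  3  4  5  6  7  8  9 10 11 12 13 14 15 16
g(k):  0  1  2  3  0  1  2  3  4  0  1  2  3  0  1  2  3
So g(16) = 3.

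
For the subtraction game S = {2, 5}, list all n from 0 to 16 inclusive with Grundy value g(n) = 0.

Grundy values for subtraction set {2, 5}:
k:     0  1  2  3  4  5  6  7  8  9 10 11 12 13 14 15 16
g(k):  0  0  1  1  0  2  1  0  0  1  1  0  2  1  0  0  1
The P-positions (g = 0) in 0..16 are 0, 1, 4, 7, 8, 11, 14, 15.

0, 1, 4, 7, 8, 11, 14, 15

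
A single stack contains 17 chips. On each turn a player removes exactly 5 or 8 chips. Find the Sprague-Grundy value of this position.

0

Compute g(0), g(1), … for moves {5, 8}:
k:     0  1  2  3  4  5  6  7  8  9 10 11 12 13 14 15 16 17
g(k):  0  0  0  0  0  1  1  1  1  1  2  2  2  0  0  0  0  0
So g(17) = 0.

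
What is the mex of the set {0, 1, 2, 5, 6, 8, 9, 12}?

The values 0, 1, 2 are all present; 3 is the first non-negative integer missing from the set.

3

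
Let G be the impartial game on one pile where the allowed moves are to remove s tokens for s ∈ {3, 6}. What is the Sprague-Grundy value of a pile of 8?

2

Build the Grundy sequence with g(k) = mex{g(k−s) : s ∈ {3, 6}, s ≤ k}:
g(0) = mex{} = 0
g(1) = mex{} = 0
g(2) = mex{} = 0
g(3) = mex{0} = 1
g(4) = mex{0} = 1
g(5) = mex{0} = 1
g(6) = mex{0,1} = 2
g(7) = mex{0,1} = 2
g(8) = mex{0,1} = 2
So g(8) = 2.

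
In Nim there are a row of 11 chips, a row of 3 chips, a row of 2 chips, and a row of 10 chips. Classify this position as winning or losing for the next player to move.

Compute the nim-sum pairwise:
11 ^ 3 = 8
8 ^ 2 = 10
10 ^ 10 = 0
The nim-sum is 0, so this is a P-position: the player to move is in a losing position under optimal play.

Losing position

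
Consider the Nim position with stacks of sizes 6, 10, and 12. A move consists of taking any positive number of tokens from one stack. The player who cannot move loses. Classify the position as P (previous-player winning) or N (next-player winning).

P-position

Compute the nim-sum pairwise:
6 ^ 10 = 12
12 ^ 12 = 0
The nim-sum is 0, so this is a P-position: the player to move is in a losing position under optimal play.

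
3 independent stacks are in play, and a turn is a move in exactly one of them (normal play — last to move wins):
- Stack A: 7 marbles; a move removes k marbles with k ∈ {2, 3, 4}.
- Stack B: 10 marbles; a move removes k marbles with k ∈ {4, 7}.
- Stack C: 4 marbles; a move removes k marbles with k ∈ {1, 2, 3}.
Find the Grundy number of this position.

2

Grundy values for stack A (subtraction set {2, 3, 4}):
k:     0  1  2  3  4  5  6  7
g(k):  0  0  1  1  2  2  0  0
So g(7) = 0.
Grundy values for stack B (subtraction set {4, 7}):
k:     0  1  2  3  4  5  6  7  8  9 10
g(k):  0  0  0  0  1  1  1  1  2  2  2
So g(10) = 2.
For stack C, compute g(0), g(1), … with moves {1, 2, 3}:
k:     0  1  2  3  4
g(k):  0  1  2  3  0
So g(4) = 0.
By the Sprague-Grundy theorem, the Grundy value of a sum of independent games is the XOR of the component values.
Combined value = 0 XOR 2 XOR 0 = 2.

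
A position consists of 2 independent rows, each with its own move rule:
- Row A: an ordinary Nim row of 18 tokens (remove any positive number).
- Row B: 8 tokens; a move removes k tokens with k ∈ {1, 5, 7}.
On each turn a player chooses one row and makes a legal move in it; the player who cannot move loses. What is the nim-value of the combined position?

18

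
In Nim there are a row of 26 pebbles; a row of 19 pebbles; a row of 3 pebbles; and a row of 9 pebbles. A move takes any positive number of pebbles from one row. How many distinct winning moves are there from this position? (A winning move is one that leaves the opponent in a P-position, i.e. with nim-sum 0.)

3

Nim-sum: 26 ⊕ 19 ⊕ 3 ⊕ 9 = 3.
The overall nim-sum is X = 3. A row of size p has a winning move iff p XOR X < p (reduce it to p XOR X).
  26: 26 XOR 3 = 25 < 26 — winning move (to 25).
  19: 19 XOR 3 = 16 < 19 — winning move (to 16).
  3: 3 XOR 3 = 0 < 3 — winning move (to 0).
  9: 9 XOR 3 = 10 ≥ 9 — no move.
That gives 3 winning moves.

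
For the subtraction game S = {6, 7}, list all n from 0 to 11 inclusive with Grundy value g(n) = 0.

0, 1, 2, 3, 4, 5

Grundy values for subtraction set {6, 7}:
g(0) = mex{} = 0
g(1) = mex{} = 0
g(2) = mex{} = 0
g(3) = mex{} = 0
g(4) = mex{} = 0
g(5) = mex{} = 0
g(6) = mex{0} = 1
g(7) = mex{0} = 1
g(8) = mex{0} = 1
g(9) = mex{0} = 1
g(10) = mex{0} = 1
g(11) = mex{0} = 1
The P-positions (g = 0) in 0..11 are 0, 1, 2, 3, 4, 5.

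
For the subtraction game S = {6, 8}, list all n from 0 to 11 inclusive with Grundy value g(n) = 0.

Grundy values for subtraction set {6, 8}:
k:     0  1  2  3  4  5  6  7  8  9 10 11
g(k):  0  0  0  0  0  0  1  1  1  1  1  1
The P-positions (g = 0) in 0..11 are 0, 1, 2, 3, 4, 5.

0, 1, 2, 3, 4, 5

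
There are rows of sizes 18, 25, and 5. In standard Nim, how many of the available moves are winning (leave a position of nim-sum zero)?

1

Compute the nim-sum pairwise:
18 ⊕ 25 = 11
11 ⊕ 5 = 14
The overall nim-sum is X = 14. A row of size p has a winning move iff p XOR X < p (reduce it to p XOR X).
  18: 18 XOR 14 = 28 ≥ 18 — no move.
  25: 25 XOR 14 = 23 < 25 — winning move (to 23).
  5: 5 XOR 14 = 11 ≥ 5 — no move.
That gives 1 winning move.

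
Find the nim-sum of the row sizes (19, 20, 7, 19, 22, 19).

22

Nim-sum: 19 ^ 20 ^ 7 ^ 19 ^ 22 ^ 19 = 22.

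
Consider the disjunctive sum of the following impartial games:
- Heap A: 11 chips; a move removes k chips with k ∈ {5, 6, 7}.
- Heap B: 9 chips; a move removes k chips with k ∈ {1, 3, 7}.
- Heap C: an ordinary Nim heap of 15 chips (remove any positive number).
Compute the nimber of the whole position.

12

Grundy values for heap A (subtraction set {5, 6, 7}):
g(0) = mex{} = 0
g(1) = mex{} = 0
g(2) = mex{} = 0
g(3) = mex{} = 0
g(4) = mex{} = 0
g(5) = mex{0} = 1
g(6) = mex{0} = 1
g(7) = mex{0} = 1
g(8) = mex{0} = 1
g(9) = mex{0} = 1
g(10) = mex{0,1} = 2
g(11) = mex{0,1} = 2
So g(11) = 2.
Build the Grundy sequence for heap B with g(k) = mex{g(k−s) : s ∈ {1, 3, 7}, s ≤ k}:
k:     0  1  2  3  4  5  6  7  8  9
g(k):  0  1  0  1  0  1  0  1  0  1
So g(9) = 1.
Heap C is a plain Nim heap of size 15, so its Grundy value is 15.
By the Sprague-Grundy theorem, the Grundy value of a sum of independent games is the XOR of the component values.
Combined value = 2 ⊕ 1 ⊕ 15 = 12.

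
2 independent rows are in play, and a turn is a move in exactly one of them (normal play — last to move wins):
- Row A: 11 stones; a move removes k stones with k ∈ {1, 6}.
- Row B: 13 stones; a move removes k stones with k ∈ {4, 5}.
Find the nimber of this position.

Build the Grundy sequence for row A with g(k) = mex{g(k−s) : s ∈ {1, 6}, s ≤ k}:
k:     0  1  2  3  4  5  6  7  8  9 10 11
g(k):  0  1  0  1  0  1  2  0  1  0  1  0
So g(11) = 0.
Build the Grundy sequence for row B with g(k) = mex{g(k−s) : s ∈ {4, 5}, s ≤ k}:
k:     0  1  2  3  4  5  6  7  8  9 10 11 12 13
g(k):  0  0  0  0  1  1  1  1  2  0  0  0  0  1
So g(13) = 1.
By the Sprague-Grundy theorem, the Grundy value of a sum of independent games is the XOR of the component values.
Combined value = 0 ⊕ 1 = 1.

1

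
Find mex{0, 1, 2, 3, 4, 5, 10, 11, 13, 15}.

The values 0, 1, 2, 3, 4, 5 are all present; 6 is the first non-negative integer missing from the set.

6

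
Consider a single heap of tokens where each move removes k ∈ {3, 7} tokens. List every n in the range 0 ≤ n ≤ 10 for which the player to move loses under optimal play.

0, 1, 2, 6, 10

Grundy values for subtraction set {3, 7}:
k:     0  1  2  3  4  5  6  7  8  9 10
g(k):  0  0  0  1  1  1  0  2  2  1  0
The P-positions (g = 0) in 0..10 are 0, 1, 2, 6, 10.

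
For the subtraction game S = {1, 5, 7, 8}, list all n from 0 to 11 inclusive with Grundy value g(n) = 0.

Build the Grundy sequence with g(k) = mex{g(k−s) : s ∈ {1, 5, 7, 8}, s ≤ k}:
k:     0  1  2  3  4  5  6  7  8  9 10 11
g(k):  0  1  0  1  0  1  0  1  2  3  2  3
The P-positions (g = 0) in 0..11 are 0, 2, 4, 6.

0, 2, 4, 6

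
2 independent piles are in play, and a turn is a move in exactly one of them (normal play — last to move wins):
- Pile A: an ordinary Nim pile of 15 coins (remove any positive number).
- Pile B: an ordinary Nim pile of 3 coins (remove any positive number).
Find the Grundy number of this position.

12

Pile A is a plain Nim pile of size 15, so its Grundy value is 15.
Pile B is a plain Nim pile of size 3, so its Grundy value is 3.
By the Sprague-Grundy theorem, the Grundy value of a sum of independent games is the XOR of the component values.
Combined value = 15 ⊕ 3 = 12.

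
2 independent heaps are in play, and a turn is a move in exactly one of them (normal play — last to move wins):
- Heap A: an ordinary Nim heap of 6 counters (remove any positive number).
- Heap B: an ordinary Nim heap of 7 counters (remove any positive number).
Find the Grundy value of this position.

Heap A is a plain Nim heap of size 6, so its Grundy value is 6.
Heap B is a plain Nim heap of size 7, so its Grundy value is 7.
The value of a disjunctive sum is the nim-sum of the parts.
Combined value = 6 ⊕ 7 = 1.

1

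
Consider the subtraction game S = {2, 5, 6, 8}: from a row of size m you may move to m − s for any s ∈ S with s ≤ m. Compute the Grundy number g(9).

2

Build the Grundy sequence with g(k) = mex{g(k−s) : s ∈ {2, 5, 6, 8}, s ≤ k}:
k:     0  1  2  3  4  5  6  7  8  9
g(k):  0  0  1  1  0  2  1  3  2  2
So g(9) = 2.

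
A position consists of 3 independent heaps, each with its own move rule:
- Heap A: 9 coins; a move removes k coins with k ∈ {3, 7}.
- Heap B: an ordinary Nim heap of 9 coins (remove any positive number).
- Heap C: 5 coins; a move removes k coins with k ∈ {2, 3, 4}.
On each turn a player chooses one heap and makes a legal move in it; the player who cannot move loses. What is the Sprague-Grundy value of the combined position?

Build the Grundy sequence for heap A with g(k) = mex{g(k−s) : s ∈ {3, 7}, s ≤ k}:
g(0) = mex{} = 0
g(1) = mex{} = 0
g(2) = mex{} = 0
g(3) = mex{0} = 1
g(4) = mex{0} = 1
g(5) = mex{0} = 1
g(6) = mex{1} = 0
g(7) = mex{0,1} = 2
g(8) = mex{0,1} = 2
g(9) = mex{0} = 1
So g(9) = 1.
Heap B is a plain Nim heap of size 9, so its Grundy value is 9.
Grundy values for heap C (subtraction set {2, 3, 4}):
k:     0  1  2  3  4  5
g(k):  0  0  1  1  2  2
So g(5) = 2.
The value of a disjunctive sum is the nim-sum of the parts.
Combined value = 1 XOR 9 XOR 2 = 10.

10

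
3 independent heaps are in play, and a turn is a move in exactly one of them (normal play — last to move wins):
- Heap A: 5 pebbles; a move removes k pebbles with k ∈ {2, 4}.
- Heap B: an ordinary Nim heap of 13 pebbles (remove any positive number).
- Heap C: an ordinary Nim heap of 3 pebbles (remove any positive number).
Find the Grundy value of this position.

12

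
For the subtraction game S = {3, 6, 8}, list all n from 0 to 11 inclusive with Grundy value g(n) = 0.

0, 1, 2, 11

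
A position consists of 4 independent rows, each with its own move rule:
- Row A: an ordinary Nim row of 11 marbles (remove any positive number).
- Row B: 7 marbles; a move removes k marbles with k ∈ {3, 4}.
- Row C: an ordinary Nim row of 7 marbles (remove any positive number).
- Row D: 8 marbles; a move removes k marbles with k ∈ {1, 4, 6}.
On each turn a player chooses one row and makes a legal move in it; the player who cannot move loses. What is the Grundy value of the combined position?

13

Row A is a plain Nim row of size 11, so its Grundy value is 11.
Build the Grundy sequence for row B with g(k) = mex{g(k−s) : s ∈ {3, 4}, s ≤ k}:
k:     0  1  2  3  4  5  6  7
g(k):  0  0  0  1  1  1  2  0
So g(7) = 0.
Row C is a plain Nim row of size 7, so its Grundy value is 7.
Build the Grundy sequence for row D with g(k) = mex{g(k−s) : s ∈ {1, 4, 6}, s ≤ k}:
g(0) = mex{} = 0
g(1) = mex{0} = 1
g(2) = mex{1} = 0
g(3) = mex{0} = 1
g(4) = mex{0,1} = 2
g(5) = mex{1,2} = 0
g(6) = mex{0} = 1
g(7) = mex{1} = 0
g(8) = mex{0,2} = 1
So g(8) = 1.
By the Sprague-Grundy theorem, the Grundy value of a sum of independent games is the XOR of the component values.
Combined value = 11 ⊕ 0 ⊕ 7 ⊕ 1 = 13.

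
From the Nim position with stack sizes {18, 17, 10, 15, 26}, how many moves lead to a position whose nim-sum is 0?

3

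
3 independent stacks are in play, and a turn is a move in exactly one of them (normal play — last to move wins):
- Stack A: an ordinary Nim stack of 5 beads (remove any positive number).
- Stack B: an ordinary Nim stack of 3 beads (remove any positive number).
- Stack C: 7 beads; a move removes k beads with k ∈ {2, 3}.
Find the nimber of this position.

Stack A is a plain Nim stack of size 5, so its Grundy value is 5.
Stack B is a plain Nim stack of size 3, so its Grundy value is 3.
Build the Grundy sequence for stack C with g(k) = mex{g(k−s) : s ∈ {2, 3}, s ≤ k}:
g(0) = mex{} = 0
g(1) = mex{} = 0
g(2) = mex{0} = 1
g(3) = mex{0} = 1
g(4) = mex{0,1} = 2
g(5) = mex{1} = 0
g(6) = mex{1,2} = 0
g(7) = mex{0,2} = 1
So g(7) = 1.
The value of a disjunctive sum is the nim-sum of the parts.
Combined value = 5 XOR 3 XOR 1 = 7.

7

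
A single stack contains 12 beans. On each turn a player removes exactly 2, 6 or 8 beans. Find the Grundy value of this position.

Compute g(0), g(1), … for moves {2, 6, 8}:
k:     0  1  2  3  4  5  6  7  8  9 10 11 12
g(k):  0  0  1  1  0  0  1  1  2  2  3  3  2
So g(12) = 2.

2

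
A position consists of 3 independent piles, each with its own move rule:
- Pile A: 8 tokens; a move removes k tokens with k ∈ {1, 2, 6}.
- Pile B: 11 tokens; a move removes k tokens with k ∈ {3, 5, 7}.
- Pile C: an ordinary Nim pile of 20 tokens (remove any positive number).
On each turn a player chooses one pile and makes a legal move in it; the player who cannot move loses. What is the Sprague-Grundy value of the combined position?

21

For pile A, compute g(0), g(1), … with moves {1, 2, 6}:
k:     0  1  2  3  4  5  6  7  8
g(k):  0  1  2  0  1  2  3  0  1
So g(8) = 1.
Build the Grundy sequence for pile B with g(k) = mex{g(k−s) : s ∈ {3, 5, 7}, s ≤ k}:
k:     0  1  2  3  4  5  6  7  8  9 10 11
g(k):  0  0  0  1  1  1  2  2  2  3  0  0
So g(11) = 0.
Pile C is a plain Nim pile of size 20, so its Grundy value is 20.
The value of a disjunctive sum is the nim-sum of the parts.
Combined value = 1 XOR 0 XOR 20 = 21.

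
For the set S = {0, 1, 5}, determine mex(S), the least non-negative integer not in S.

2

The values 0, 1 are all present; 2 is the first non-negative integer missing from the set.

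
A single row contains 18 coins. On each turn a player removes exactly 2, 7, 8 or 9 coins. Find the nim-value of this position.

1

Build the Grundy sequence with g(k) = mex{g(k−s) : s ∈ {2, 7, 8, 9}, s ≤ k}:
k:     0  1  2  3  4  5  6  7  8  9 10 11 12 13 14 15 16 17 18
g(k):  0  0  1  1  0  0  1  1  2  2  3  3  2  2  3  0  0  1  1
So g(18) = 1.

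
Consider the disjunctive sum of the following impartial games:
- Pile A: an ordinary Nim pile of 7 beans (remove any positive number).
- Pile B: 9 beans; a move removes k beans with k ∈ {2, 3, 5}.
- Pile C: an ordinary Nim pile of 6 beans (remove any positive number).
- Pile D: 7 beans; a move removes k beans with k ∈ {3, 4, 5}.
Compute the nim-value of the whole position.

2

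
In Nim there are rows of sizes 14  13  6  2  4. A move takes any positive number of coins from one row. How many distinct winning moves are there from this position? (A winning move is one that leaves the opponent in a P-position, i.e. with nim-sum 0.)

Bitwise XOR of the heap sizes:
  1110  (14)
  1101  (13)
  0110  (6)
  0010  (2)
  0100  (4)
  ----
  0011  (3)
The overall nim-sum is X = 3. A row of size p has a winning move iff p XOR X < p (reduce it to p XOR X).
  14: 14 XOR 3 = 13 < 14 — winning move (to 13).
  13: 13 XOR 3 = 14 ≥ 13 — no move.
  6: 6 XOR 3 = 5 < 6 — winning move (to 5).
  2: 2 XOR 3 = 1 < 2 — winning move (to 1).
  4: 4 XOR 3 = 7 ≥ 4 — no move.
That gives 3 winning moves.

3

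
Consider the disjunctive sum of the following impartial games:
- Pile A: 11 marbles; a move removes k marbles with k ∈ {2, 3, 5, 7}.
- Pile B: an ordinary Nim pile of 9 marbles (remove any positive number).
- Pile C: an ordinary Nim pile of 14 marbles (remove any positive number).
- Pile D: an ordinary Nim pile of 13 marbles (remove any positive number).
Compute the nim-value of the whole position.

Grundy values for pile A (subtraction set {2, 3, 5, 7}):
k:     0  1  2  3  4  5  6  7  8  9 10 11
g(k):  0  0  1  1  2  2  3  3  4  0  0  1
So g(11) = 1.
Pile B is a plain Nim pile of size 9, so its Grundy value is 9.
Pile C is a plain Nim pile of size 14, so its Grundy value is 14.
Pile D is a plain Nim pile of size 13, so its Grundy value is 13.
The value of a disjunctive sum is the nim-sum of the parts.
Combined value = 1 XOR 9 XOR 14 XOR 13 = 11.

11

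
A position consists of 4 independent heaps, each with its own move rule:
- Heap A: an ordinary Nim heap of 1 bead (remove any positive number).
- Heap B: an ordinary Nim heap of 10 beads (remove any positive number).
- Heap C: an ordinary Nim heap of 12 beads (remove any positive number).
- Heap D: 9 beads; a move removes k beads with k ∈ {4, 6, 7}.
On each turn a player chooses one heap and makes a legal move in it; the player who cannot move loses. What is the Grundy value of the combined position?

5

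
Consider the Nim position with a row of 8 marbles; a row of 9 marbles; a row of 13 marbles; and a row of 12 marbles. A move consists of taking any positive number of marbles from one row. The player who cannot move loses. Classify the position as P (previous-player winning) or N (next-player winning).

P-position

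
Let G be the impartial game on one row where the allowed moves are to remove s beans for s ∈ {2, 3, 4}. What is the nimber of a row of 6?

0

Compute g(0), g(1), … for moves {2, 3, 4}:
k:     0  1  2  3  4  5  6
g(k):  0  0  1  1  2  2  0
So g(6) = 0.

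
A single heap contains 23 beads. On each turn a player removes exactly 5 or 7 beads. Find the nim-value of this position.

2

Build the Grundy sequence with g(k) = mex{g(k−s) : s ∈ {5, 7}, s ≤ k}:
k:     0  1  2  3  4  5  6  7  8  9 10 11 12 13 14 15 16 17 18 19 20 21 22 23
g(k):  0  0  0  0  0  1  1  1  1  1  2  2  0  0  0  0  0  1  1  1  1  1  2  2
So g(23) = 2.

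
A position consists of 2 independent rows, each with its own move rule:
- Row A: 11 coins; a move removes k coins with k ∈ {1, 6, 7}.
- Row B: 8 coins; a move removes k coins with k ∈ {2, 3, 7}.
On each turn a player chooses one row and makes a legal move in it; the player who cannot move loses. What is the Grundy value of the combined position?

2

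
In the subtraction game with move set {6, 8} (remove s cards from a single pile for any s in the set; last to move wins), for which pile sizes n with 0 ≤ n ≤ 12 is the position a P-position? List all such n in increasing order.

0, 1, 2, 3, 4, 5

Compute g(0), g(1), … for moves {6, 8}:
k:     0  1  2  3  4  5  6  7  8  9 10 11 12
g(k):  0  0  0  0  0  0  1  1  1  1  1  1  2
The P-positions (g = 0) in 0..12 are 0, 1, 2, 3, 4, 5.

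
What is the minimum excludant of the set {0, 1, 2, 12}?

3

The values 0, 1, 2 are all present; 3 is the first non-negative integer missing from the set.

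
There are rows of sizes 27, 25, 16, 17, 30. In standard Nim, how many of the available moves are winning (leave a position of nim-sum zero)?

Write each in binary and XOR column by column:
  11011  (27)
  11001  (25)
  10000  (16)
  10001  (17)
  11110  (30)
  -----
  11101  (29)
The overall nim-sum is X = 29. A row of size p has a winning move iff p XOR X < p (reduce it to p XOR X).
  27: 27 XOR 29 = 6 < 27 — winning move (to 6).
  25: 25 XOR 29 = 4 < 25 — winning move (to 4).
  16: 16 XOR 29 = 13 < 16 — winning move (to 13).
  17: 17 XOR 29 = 12 < 17 — winning move (to 12).
  30: 30 XOR 29 = 3 < 30 — winning move (to 3).
That gives 5 winning moves.

5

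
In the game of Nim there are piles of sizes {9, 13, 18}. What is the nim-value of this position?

22

Nim-sum: 9 ⊕ 13 ⊕ 18 = 22.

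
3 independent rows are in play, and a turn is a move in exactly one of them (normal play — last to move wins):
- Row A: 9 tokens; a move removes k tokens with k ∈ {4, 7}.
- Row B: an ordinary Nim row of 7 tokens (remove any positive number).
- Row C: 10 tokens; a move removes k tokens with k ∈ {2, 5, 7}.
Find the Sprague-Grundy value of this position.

Build the Grundy sequence for row A with g(k) = mex{g(k−s) : s ∈ {4, 7}, s ≤ k}:
g(0) = mex{} = 0
g(1) = mex{} = 0
g(2) = mex{} = 0
g(3) = mex{} = 0
g(4) = mex{0} = 1
g(5) = mex{0} = 1
g(6) = mex{0} = 1
g(7) = mex{0} = 1
g(8) = mex{0,1} = 2
g(9) = mex{0,1} = 2
So g(9) = 2.
Row B is a plain Nim row of size 7, so its Grundy value is 7.
For row C, compute g(0), g(1), … with moves {2, 5, 7}:
g(0) = mex{} = 0
g(1) = mex{} = 0
g(2) = mex{0} = 1
g(3) = mex{0} = 1
g(4) = mex{1} = 0
g(5) = mex{0,1} = 2
g(6) = mex{0} = 1
g(7) = mex{0,1,2} = 3
g(8) = mex{0,1} = 2
g(9) = mex{0,1,3} = 2
g(10) = mex{1,2} = 0
So g(10) = 0.
By the Sprague-Grundy theorem, the Grundy value of a sum of independent games is the XOR of the component values.
Combined value = 2 XOR 7 XOR 0 = 5.

5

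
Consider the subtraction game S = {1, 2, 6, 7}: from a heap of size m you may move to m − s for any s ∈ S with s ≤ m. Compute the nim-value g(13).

Compute g(0), g(1), … for moves {1, 2, 6, 7}:
k:     0  1  2  3  4  5  6  7  8  9 10 11 12 13
g(k):  0  1  2  0  1  2  3  4  0  1  2  0  1  2
So g(13) = 2.

2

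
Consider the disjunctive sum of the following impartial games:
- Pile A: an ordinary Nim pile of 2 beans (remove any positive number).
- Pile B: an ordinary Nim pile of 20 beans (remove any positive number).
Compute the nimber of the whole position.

22

Pile A is a plain Nim pile of size 2, so its Grundy value is 2.
Pile B is a plain Nim pile of size 20, so its Grundy value is 20.
The value of a disjunctive sum is the nim-sum of the parts.
Combined value = 2 XOR 20 = 22.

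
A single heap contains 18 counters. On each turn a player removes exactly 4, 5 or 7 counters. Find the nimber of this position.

1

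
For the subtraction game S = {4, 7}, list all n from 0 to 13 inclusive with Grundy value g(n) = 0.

Compute g(0), g(1), … for moves {4, 7}:
g(0) = mex{} = 0
g(1) = mex{} = 0
g(2) = mex{} = 0
g(3) = mex{} = 0
g(4) = mex{0} = 1
g(5) = mex{0} = 1
g(6) = mex{0} = 1
g(7) = mex{0} = 1
g(8) = mex{0,1} = 2
g(9) = mex{0,1} = 2
g(10) = mex{0,1} = 2
g(11) = mex{1} = 0
g(12) = mex{1,2} = 0
g(13) = mex{1,2} = 0
The P-positions (g = 0) in 0..13 are 0, 1, 2, 3, 11, 12, 13.

0, 1, 2, 3, 11, 12, 13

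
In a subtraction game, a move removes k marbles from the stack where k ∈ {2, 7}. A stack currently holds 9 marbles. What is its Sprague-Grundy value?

0

Build the Grundy sequence with g(k) = mex{g(k−s) : s ∈ {2, 7}, s ≤ k}:
k:     0  1  2  3  4  5  6  7  8  9
g(k):  0  0  1  1  0  0  1  1  2  0
So g(9) = 0.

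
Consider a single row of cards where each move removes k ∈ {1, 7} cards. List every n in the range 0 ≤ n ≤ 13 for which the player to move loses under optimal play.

0, 2, 4, 6, 8, 10, 12

Build the Grundy sequence with g(k) = mex{g(k−s) : s ∈ {1, 7}, s ≤ k}:
g(0) = mex{} = 0
g(1) = mex{0} = 1
g(2) = mex{1} = 0
g(3) = mex{0} = 1
g(4) = mex{1} = 0
g(5) = mex{0} = 1
g(6) = mex{1} = 0
g(7) = mex{0} = 1
g(8) = mex{1} = 0
g(9) = mex{0} = 1
g(10) = mex{1} = 0
g(11) = mex{0} = 1
g(12) = mex{1} = 0
g(13) = mex{0} = 1
The P-positions (g = 0) in 0..13 are 0, 2, 4, 6, 8, 10, 12.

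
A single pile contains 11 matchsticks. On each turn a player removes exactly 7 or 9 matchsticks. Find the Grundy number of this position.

1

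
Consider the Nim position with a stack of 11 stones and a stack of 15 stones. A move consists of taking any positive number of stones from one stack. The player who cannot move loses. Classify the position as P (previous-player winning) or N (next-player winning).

N-position

Nim-sum: 11 ^ 15 = 4.
The nim-sum is 4 ≠ 0, so this is an N-position: the player to move can win.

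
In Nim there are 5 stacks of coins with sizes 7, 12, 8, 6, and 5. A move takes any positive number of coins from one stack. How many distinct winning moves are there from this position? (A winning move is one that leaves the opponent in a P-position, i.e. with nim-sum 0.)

0

Nim-sum: 7 ⊕ 12 ⊕ 8 ⊕ 6 ⊕ 5 = 0.
The nim-sum is already 0, so every move leaves a nonzero nim-sum — there are no winning moves.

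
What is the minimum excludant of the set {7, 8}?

0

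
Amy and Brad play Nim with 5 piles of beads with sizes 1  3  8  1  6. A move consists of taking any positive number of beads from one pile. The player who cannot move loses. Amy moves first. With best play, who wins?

Nim-sum: 1 ^ 3 ^ 8 ^ 1 ^ 6 = 13.
The nim-sum is 13 ≠ 0, so this is an N-position: the player to move can win; Amy has a winning move.

Amy wins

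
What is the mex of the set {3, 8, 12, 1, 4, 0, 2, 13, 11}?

The values 0, 1, 2, 3, 4 are all present; 5 is the first non-negative integer missing from the set.

5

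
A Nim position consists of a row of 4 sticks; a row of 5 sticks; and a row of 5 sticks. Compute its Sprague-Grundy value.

Compute the nim-sum pairwise:
4 XOR 5 = 1
1 XOR 5 = 4

4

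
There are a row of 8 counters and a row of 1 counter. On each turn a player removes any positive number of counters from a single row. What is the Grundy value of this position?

9

Write each in binary and XOR column by column:
  1000  (8)
  0001  (1)
  ----
  1001  (9)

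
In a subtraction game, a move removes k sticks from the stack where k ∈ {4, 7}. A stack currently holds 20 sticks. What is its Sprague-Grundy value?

2

Build the Grundy sequence with g(k) = mex{g(k−s) : s ∈ {4, 7}, s ≤ k}:
k:     0  1  2  3  4  5  6  7  8  9 10 11 12 13 14 15 16 17 18 19 20
g(k):  0  0  0  0  1  1  1  1  2  2  2  0  0  0  0  1  1  1  1  2  2
So g(20) = 2.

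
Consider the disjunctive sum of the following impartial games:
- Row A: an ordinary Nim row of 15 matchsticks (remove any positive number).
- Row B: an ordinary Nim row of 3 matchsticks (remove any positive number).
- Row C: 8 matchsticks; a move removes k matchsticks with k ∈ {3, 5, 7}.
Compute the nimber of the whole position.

Row A is a plain Nim row of size 15, so its Grundy value is 15.
Row B is a plain Nim row of size 3, so its Grundy value is 3.
Grundy values for row C (subtraction set {3, 5, 7}):
g(0) = mex{} = 0
g(1) = mex{} = 0
g(2) = mex{} = 0
g(3) = mex{0} = 1
g(4) = mex{0} = 1
g(5) = mex{0} = 1
g(6) = mex{0,1} = 2
g(7) = mex{0,1} = 2
g(8) = mex{0,1} = 2
So g(8) = 2.
The value of a disjunctive sum is the nim-sum of the parts.
Combined value = 15 ⊕ 3 ⊕ 2 = 14.

14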